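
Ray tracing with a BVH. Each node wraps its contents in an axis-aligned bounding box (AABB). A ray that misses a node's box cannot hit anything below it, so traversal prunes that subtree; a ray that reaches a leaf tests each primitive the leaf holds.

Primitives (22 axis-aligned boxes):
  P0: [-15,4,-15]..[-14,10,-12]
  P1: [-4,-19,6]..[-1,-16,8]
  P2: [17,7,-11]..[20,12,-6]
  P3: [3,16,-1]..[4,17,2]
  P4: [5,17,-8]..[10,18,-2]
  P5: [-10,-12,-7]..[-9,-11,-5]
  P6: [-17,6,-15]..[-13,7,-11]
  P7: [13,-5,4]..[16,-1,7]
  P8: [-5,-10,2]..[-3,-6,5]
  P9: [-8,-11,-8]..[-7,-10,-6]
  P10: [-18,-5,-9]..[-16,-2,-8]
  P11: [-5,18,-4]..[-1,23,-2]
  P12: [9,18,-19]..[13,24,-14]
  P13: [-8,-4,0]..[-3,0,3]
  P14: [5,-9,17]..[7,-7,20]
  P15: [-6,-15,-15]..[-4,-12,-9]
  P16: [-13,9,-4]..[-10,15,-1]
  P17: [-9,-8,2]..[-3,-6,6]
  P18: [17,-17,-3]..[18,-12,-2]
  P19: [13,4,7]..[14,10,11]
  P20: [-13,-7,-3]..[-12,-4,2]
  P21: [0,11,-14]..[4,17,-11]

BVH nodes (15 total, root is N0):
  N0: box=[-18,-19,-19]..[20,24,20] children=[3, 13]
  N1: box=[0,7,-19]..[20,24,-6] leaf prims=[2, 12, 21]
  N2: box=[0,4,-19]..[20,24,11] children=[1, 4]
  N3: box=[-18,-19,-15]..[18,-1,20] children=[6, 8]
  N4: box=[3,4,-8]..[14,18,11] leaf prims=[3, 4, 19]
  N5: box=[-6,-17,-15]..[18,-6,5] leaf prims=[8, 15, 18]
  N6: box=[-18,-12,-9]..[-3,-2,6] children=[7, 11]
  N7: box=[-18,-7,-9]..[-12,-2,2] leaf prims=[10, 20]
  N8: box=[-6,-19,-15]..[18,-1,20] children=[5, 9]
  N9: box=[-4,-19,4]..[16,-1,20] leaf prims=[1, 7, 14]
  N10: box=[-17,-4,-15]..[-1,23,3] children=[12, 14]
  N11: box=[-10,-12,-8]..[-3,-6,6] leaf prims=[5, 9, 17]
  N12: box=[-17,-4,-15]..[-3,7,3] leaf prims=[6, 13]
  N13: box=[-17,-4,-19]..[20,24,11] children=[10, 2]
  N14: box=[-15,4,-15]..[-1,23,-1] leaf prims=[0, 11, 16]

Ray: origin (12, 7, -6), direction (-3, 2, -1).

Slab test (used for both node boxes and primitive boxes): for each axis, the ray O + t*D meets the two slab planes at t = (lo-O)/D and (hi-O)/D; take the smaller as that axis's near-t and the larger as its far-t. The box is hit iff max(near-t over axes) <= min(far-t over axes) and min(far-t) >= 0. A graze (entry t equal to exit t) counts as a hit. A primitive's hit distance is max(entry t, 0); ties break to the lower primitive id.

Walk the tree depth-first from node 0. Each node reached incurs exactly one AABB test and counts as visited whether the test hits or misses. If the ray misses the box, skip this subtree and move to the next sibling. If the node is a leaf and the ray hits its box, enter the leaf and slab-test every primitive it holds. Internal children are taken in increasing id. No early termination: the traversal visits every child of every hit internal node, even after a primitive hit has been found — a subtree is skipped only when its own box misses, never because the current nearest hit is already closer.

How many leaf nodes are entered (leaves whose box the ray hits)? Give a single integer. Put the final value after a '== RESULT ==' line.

Trace the traversal:
N0 x:[-8/3,10] y:[-13,17/2] z:[-26,13] -> hit [-8/3,17/2], descend [3, 13]
  N3 x:[-2,10] y:[-13,-4] z:[-26,9] -> miss, prune
  N13 x:[-8/3,29/3] y:[-11/2,17/2] z:[-17,13] -> hit [-8/3,17/2], descend [2, 10]
    N2 x:[-8/3,4] y:[-3/2,17/2] z:[-17,13] -> hit [-3/2,4], descend [1, 4]
      N1 x:[-8/3,4] y:[0,17/2] z:[0,13] -> hit [0,4] leaf, test {P2(miss), P12(miss), P21(miss)}
      N4 x:[-2/3,3] y:[-3/2,11/2] z:[-17,2] -> hit [-2/3,2] leaf, test {P3(miss), P4(miss), P19(miss)}
    N10 x:[13/3,29/3] y:[-11/2,8] z:[-9,9] -> hit [13/3,8], descend [12, 14]
      N12 x:[5,29/3] y:[-11/2,0] z:[-9,9] -> miss, prune
      N14 x:[13/3,9] y:[-3/2,8] z:[-5,9] -> hit [13/3,8] leaf, test {P0(miss), P11(miss), P16(miss)}

Summary -> nodes [0, 3, 13, 2, 1, 4, 10, 12, 14]; box-tests=9; leaf-entries=3; first=miss

== RESULT ==
3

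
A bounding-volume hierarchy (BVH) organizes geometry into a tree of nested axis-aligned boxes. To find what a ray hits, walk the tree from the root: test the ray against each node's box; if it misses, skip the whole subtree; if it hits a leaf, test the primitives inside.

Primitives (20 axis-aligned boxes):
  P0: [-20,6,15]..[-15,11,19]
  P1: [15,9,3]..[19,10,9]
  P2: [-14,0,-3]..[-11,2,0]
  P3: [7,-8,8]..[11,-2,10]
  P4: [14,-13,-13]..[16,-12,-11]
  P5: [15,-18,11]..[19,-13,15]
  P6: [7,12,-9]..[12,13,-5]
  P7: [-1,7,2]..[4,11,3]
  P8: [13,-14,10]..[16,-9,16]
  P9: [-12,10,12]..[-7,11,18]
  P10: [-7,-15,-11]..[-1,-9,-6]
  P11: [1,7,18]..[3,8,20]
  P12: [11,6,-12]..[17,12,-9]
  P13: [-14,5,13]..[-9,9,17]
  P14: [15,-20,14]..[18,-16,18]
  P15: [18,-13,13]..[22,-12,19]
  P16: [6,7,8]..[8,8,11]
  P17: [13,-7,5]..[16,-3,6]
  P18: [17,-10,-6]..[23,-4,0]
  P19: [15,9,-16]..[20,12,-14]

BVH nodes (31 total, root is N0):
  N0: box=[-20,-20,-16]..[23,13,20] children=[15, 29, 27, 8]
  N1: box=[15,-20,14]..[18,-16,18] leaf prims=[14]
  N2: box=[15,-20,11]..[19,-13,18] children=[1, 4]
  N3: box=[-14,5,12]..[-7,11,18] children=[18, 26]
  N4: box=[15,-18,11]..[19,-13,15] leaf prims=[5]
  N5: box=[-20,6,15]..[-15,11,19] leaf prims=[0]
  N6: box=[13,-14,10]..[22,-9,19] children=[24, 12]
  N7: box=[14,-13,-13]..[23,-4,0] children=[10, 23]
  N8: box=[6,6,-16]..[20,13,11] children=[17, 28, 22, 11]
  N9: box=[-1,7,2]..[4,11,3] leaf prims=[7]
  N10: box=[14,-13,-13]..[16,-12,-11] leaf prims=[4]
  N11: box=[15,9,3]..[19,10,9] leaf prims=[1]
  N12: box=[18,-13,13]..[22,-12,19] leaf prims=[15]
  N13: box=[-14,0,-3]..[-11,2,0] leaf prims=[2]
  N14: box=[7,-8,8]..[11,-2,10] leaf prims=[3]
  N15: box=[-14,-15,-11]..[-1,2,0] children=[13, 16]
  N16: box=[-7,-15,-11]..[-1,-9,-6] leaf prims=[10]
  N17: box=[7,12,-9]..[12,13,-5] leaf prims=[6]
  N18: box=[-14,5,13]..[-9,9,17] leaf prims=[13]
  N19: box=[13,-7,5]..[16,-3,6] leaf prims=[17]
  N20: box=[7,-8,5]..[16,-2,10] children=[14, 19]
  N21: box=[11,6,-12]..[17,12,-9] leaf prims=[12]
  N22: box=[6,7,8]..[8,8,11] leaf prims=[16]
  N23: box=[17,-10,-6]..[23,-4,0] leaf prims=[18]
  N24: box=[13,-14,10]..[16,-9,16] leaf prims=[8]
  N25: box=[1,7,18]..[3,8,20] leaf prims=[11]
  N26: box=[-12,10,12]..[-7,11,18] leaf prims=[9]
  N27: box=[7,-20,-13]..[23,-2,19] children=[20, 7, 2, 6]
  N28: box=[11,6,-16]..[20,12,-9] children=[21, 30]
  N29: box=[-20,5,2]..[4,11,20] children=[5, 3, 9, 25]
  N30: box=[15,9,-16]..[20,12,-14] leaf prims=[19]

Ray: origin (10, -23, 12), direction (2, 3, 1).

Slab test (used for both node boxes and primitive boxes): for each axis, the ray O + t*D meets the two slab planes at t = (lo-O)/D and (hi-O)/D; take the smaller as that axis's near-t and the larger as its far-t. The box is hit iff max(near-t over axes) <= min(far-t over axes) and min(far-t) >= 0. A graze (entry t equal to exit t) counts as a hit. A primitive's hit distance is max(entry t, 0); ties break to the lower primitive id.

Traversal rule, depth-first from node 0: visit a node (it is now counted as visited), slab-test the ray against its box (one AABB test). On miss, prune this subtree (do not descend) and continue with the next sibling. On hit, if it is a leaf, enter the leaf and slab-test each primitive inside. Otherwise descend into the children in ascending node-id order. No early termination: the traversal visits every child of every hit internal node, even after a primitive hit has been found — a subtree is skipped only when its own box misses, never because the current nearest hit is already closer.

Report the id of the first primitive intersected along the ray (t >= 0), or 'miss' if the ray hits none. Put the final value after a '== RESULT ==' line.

Walk:
N0 x:[-15,13/2] y:[1,12] z:[-28,8] -> hit [1,13/2], descend [8, 15, 27, 29]
  N8 x:[-2,5] y:[29/3,12] z:[-28,-1] -> miss, prune
  N15 x:[-12,-11/2] y:[8/3,25/3] z:[-23,-12] -> miss, prune
  N27 x:[-3/2,13/2] y:[1,7] z:[-25,7] -> hit [1,13/2], descend [2, 6, 7, 20]
    N2 x:[5/2,9/2] y:[1,10/3] z:[-1,6] -> hit [5/2,10/3], descend [1, 4]
      N1 x:[5/2,4] y:[1,7/3] z:[2,6] -> miss, prune
      N4 x:[5/2,9/2] y:[5/3,10/3] z:[-1,3] -> hit [5/2,3] leaf, test {P5@t=5/2}
    N6 x:[3/2,6] y:[3,14/3] z:[-2,7] -> hit [3,14/3], descend [12, 24]
      N12 x:[4,6] y:[10/3,11/3] z:[1,7] -> miss, prune
      N24 x:[3/2,3] y:[3,14/3] z:[-2,4] -> hit [3,3] leaf, test {P8@t=3}
    N7 x:[2,13/2] y:[10/3,19/3] z:[-25,-12] -> miss, prune
    N20 x:[-3/2,3] y:[5,7] z:[-7,-2] -> miss, prune
  N29 x:[-15,-3] y:[28/3,34/3] z:[-10,8] -> miss, prune

Visited [0, 8, 15, 27, 2, 1, 4, 6, 12, 24, 7, 20, 29]. Tests: 13 box, 2 leaf. Nearest: P5.

== RESULT ==
5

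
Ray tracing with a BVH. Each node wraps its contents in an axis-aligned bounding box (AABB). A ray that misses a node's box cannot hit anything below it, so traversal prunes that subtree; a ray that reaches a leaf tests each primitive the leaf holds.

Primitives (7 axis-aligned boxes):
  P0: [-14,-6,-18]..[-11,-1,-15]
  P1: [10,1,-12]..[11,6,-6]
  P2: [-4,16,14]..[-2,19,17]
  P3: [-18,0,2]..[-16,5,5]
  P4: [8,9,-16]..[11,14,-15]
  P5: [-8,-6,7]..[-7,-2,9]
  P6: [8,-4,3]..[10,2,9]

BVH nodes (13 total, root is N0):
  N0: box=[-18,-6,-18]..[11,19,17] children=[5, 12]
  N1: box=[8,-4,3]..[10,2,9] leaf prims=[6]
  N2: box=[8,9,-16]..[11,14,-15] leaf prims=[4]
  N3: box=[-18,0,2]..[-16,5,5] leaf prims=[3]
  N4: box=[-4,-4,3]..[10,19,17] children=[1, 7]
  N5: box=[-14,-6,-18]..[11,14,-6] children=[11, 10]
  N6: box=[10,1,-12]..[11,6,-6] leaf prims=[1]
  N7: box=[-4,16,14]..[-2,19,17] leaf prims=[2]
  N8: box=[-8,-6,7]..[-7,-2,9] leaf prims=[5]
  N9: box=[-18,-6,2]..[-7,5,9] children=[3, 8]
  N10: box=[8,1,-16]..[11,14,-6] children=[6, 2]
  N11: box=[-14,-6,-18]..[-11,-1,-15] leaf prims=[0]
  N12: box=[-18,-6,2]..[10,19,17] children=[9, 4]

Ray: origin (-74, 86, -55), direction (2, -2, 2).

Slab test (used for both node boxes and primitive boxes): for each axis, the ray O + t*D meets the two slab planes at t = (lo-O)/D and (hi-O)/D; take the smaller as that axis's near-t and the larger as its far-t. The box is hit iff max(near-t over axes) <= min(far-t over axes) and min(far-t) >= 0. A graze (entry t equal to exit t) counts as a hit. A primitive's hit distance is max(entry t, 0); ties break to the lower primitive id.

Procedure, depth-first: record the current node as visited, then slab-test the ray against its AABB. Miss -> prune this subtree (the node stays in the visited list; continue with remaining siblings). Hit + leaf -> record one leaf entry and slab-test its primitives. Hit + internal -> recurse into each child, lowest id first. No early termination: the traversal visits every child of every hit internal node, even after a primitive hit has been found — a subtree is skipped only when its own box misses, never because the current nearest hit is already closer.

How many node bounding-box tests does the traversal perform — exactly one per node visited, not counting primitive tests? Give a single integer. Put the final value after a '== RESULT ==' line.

Trace the traversal:
N0 x:[28,85/2] y:[67/2,46] z:[37/2,36] -> hit [67/2,36], descend [5, 12]
  N5 x:[30,85/2] y:[36,46] z:[37/2,49/2] -> miss, prune
  N12 x:[28,42] y:[67/2,46] z:[57/2,36] -> hit [67/2,36], descend [4, 9]
    N4 x:[35,42] y:[67/2,45] z:[29,36] -> hit [35,36], descend [1, 7]
      N1 x:[41,42] y:[42,45] z:[29,32] -> miss, prune
      N7 x:[35,36] y:[67/2,35] z:[69/2,36] -> hit [35,35] leaf, test {P2@t=35}
    N9 x:[28,67/2] y:[81/2,46] z:[57/2,32] -> miss, prune

order=[0, 5, 12, 4, 1, 7, 9]  |boxes|=7  |leaves|=1  hit=P2

== RESULT ==
7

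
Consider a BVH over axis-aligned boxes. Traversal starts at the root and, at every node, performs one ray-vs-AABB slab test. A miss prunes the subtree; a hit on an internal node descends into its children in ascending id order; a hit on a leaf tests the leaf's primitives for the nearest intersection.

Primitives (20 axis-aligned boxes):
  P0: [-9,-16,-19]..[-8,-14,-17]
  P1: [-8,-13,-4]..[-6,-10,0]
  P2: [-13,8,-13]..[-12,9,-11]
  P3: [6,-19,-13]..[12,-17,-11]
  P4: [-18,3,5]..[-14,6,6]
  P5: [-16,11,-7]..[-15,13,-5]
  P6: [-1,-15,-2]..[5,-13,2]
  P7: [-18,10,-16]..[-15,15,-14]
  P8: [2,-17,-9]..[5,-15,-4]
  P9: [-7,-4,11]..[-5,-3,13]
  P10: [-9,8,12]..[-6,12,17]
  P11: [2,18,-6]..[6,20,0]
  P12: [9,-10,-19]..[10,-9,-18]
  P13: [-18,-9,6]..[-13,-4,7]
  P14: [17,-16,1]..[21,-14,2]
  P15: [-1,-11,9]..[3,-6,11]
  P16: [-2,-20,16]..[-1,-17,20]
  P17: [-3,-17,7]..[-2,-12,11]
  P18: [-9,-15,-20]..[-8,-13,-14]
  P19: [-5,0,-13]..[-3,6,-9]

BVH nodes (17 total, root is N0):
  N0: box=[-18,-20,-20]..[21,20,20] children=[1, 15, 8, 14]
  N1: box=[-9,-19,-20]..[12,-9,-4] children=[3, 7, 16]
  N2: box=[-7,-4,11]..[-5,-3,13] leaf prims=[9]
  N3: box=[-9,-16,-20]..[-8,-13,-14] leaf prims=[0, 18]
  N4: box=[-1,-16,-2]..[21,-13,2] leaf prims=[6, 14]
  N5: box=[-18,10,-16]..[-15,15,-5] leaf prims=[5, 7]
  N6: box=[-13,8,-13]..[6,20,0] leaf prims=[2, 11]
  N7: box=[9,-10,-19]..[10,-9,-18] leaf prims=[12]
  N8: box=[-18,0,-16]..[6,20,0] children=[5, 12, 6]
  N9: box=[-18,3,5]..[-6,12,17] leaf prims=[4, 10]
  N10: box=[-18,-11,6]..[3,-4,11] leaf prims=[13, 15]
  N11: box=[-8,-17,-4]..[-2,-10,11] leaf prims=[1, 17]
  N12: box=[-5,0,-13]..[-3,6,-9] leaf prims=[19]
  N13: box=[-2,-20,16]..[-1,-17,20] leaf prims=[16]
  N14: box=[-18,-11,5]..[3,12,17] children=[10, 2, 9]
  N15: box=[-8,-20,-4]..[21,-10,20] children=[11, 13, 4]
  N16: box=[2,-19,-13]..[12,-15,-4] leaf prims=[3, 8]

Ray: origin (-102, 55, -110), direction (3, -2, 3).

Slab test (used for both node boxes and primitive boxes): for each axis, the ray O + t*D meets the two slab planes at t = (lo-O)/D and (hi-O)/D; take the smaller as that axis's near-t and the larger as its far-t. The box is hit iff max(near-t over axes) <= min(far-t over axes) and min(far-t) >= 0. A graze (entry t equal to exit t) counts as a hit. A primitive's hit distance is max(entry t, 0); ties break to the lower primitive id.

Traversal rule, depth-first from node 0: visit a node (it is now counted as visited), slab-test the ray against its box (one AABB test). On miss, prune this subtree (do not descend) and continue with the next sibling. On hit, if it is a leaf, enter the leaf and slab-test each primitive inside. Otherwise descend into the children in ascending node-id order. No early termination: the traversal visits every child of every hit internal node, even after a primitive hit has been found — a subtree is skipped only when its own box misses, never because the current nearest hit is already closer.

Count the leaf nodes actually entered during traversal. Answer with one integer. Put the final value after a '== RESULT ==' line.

Trace the traversal:
N0 x:[28,41] y:[35/2,75/2] z:[30,130/3] -> hit [30,75/2], descend [1, 8, 14, 15]
  N1 x:[31,38] y:[32,37] z:[30,106/3] -> hit [32,106/3], descend [3, 7, 16]
    N3 x:[31,94/3] y:[34,71/2] z:[30,32] -> miss, prune
    N7 x:[37,112/3] y:[32,65/2] z:[91/3,92/3] -> miss, prune
    N16 x:[104/3,38] y:[35,37] z:[97/3,106/3] -> hit [35,106/3] leaf, test {P3(miss), P8@t=35}
  N8 x:[28,36] y:[35/2,55/2] z:[94/3,110/3] -> miss, prune
  N14 x:[28,35] y:[43/2,33] z:[115/3,127/3] -> miss, prune
  N15 x:[94/3,41] y:[65/2,75/2] z:[106/3,130/3] -> hit [106/3,75/2], descend [4, 11, 13]
    N4 x:[101/3,41] y:[34,71/2] z:[36,112/3] -> miss, prune
    N11 x:[94/3,100/3] y:[65/2,36] z:[106/3,121/3] -> miss, prune
    N13 x:[100/3,101/3] y:[36,75/2] z:[42,130/3] -> miss, prune

11 AABB tests over nodes [0, 1, 3, 7, 16, 8, 14, 15, 4, 11, 13]; 1 leaf entered; closest P8.

== RESULT ==
1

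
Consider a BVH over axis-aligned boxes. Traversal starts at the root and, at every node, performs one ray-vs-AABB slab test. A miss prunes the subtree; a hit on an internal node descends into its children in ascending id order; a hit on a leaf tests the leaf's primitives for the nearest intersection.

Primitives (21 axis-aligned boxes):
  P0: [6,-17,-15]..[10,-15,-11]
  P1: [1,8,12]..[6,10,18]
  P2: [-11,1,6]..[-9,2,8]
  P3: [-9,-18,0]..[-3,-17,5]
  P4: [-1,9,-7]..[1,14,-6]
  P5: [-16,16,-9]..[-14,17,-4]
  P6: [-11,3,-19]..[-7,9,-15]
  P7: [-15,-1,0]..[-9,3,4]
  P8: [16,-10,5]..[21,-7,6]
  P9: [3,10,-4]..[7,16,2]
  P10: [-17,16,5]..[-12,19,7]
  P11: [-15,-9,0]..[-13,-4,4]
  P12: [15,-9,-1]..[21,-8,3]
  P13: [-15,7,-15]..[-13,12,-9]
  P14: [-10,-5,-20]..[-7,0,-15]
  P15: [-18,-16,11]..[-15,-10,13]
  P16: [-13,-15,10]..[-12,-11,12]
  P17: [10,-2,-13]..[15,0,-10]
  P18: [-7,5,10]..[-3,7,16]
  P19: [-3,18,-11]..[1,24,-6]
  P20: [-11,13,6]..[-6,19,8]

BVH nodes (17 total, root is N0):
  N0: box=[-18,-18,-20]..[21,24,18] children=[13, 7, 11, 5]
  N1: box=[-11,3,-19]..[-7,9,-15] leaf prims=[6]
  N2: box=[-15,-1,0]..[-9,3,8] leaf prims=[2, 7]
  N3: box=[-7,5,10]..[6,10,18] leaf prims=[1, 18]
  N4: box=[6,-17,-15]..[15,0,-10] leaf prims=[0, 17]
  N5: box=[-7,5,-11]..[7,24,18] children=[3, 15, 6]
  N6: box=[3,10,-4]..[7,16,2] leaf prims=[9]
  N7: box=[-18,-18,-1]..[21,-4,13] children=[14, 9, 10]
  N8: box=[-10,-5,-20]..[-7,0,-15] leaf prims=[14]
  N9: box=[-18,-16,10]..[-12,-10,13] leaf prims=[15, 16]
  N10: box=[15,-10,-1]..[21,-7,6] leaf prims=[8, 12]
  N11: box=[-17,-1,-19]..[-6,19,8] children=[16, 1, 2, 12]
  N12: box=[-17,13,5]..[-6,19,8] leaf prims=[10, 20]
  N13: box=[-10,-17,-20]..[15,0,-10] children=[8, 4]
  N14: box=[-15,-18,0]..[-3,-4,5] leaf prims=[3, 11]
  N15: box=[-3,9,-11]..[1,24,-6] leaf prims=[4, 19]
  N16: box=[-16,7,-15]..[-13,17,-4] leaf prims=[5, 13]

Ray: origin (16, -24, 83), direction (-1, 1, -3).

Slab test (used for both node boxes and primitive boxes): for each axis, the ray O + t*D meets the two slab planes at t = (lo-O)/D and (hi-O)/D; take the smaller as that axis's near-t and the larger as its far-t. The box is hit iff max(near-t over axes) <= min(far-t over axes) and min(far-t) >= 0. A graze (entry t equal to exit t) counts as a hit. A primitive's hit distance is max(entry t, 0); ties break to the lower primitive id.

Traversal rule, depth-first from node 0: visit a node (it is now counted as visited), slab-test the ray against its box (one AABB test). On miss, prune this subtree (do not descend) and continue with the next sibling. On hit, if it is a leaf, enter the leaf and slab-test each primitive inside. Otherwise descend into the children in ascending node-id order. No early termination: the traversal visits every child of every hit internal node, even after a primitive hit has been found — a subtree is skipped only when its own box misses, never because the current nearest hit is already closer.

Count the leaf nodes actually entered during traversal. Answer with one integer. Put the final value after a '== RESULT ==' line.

Trace the traversal:
N0 x:[-5,34] y:[6,48] z:[65/3,103/3] -> hit [65/3,34], descend [5, 7, 11, 13]
  N5 x:[9,23] y:[29,48] z:[65/3,94/3] -> miss, prune
  N7 x:[-5,34] y:[6,20] z:[70/3,28] -> miss, prune
  N11 x:[22,33] y:[23,43] z:[25,34] -> hit [25,33], descend [1, 2, 12, 16]
    N1 x:[23,27] y:[27,33] z:[98/3,34] -> miss, prune
    N2 x:[25,31] y:[23,27] z:[25,83/3] -> hit [25,27] leaf, test {P2@t=25, P7@t=79/3}
    N12 x:[22,33] y:[37,43] z:[25,26] -> miss, prune
    N16 x:[29,32] y:[31,41] z:[29,98/3] -> hit [31,32] leaf, test {P5(miss), P13@t=31}
  N13 x:[1,26] y:[7,24] z:[31,103/3] -> miss, prune

Visited [0, 5, 7, 11, 1, 2, 12, 16, 13]. Tests: 9 box, 2 leaf. Nearest: P2.

== RESULT ==
2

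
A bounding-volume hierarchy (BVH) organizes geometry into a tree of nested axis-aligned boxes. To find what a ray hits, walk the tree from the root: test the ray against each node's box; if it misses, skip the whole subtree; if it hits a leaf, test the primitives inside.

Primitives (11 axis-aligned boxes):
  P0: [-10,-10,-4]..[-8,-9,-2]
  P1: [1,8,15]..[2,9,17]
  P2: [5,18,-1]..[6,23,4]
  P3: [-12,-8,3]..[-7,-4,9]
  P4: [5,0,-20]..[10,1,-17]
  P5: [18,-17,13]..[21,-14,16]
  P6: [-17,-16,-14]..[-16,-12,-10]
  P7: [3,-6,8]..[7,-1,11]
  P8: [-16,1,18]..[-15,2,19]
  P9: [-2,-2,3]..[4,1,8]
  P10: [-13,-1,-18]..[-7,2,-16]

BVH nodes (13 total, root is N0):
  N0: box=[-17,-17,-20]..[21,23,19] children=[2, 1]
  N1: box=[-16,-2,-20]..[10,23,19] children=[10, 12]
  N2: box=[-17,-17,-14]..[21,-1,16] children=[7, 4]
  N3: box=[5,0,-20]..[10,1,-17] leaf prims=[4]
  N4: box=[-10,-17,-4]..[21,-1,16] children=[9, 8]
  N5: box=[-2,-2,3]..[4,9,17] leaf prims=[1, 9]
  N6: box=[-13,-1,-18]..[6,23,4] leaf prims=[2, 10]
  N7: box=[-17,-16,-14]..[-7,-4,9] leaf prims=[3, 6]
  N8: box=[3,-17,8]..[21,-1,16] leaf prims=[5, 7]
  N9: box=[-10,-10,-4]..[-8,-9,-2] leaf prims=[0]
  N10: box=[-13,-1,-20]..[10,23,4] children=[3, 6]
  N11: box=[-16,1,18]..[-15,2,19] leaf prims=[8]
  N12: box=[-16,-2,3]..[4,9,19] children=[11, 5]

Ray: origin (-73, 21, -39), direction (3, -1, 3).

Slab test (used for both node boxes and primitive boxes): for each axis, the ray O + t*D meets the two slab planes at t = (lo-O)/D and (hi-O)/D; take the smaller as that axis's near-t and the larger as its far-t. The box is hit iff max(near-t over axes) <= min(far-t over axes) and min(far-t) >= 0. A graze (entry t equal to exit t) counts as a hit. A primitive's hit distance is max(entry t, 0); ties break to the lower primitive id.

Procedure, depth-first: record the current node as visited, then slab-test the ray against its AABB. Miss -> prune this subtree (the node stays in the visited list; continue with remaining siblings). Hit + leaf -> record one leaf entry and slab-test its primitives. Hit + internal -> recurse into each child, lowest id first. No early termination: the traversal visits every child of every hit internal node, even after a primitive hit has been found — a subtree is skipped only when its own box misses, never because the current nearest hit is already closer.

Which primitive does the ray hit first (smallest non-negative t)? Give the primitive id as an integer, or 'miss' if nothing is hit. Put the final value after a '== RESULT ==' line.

Trace the traversal:
N0 x:[56/3,94/3] y:[-2,38] z:[19/3,58/3] -> hit [56/3,58/3], descend [1, 2]
  N1 x:[19,83/3] y:[-2,23] z:[19/3,58/3] -> hit [19,58/3], descend [10, 12]
    N10 x:[20,83/3] y:[-2,22] z:[19/3,43/3] -> miss, prune
    N12 x:[19,77/3] y:[12,23] z:[14,58/3] -> hit [19,58/3], descend [5, 11]
      N5 x:[71/3,77/3] y:[12,23] z:[14,56/3] -> miss, prune
      N11 x:[19,58/3] y:[19,20] z:[19,58/3] -> hit [19,58/3] leaf, test {P8@t=19}
  N2 x:[56/3,94/3] y:[22,38] z:[25/3,55/3] -> miss, prune

Visited [0, 1, 10, 12, 5, 11, 2]. Tests: 7 box, 1 leaf. Nearest: P8.

== RESULT ==
8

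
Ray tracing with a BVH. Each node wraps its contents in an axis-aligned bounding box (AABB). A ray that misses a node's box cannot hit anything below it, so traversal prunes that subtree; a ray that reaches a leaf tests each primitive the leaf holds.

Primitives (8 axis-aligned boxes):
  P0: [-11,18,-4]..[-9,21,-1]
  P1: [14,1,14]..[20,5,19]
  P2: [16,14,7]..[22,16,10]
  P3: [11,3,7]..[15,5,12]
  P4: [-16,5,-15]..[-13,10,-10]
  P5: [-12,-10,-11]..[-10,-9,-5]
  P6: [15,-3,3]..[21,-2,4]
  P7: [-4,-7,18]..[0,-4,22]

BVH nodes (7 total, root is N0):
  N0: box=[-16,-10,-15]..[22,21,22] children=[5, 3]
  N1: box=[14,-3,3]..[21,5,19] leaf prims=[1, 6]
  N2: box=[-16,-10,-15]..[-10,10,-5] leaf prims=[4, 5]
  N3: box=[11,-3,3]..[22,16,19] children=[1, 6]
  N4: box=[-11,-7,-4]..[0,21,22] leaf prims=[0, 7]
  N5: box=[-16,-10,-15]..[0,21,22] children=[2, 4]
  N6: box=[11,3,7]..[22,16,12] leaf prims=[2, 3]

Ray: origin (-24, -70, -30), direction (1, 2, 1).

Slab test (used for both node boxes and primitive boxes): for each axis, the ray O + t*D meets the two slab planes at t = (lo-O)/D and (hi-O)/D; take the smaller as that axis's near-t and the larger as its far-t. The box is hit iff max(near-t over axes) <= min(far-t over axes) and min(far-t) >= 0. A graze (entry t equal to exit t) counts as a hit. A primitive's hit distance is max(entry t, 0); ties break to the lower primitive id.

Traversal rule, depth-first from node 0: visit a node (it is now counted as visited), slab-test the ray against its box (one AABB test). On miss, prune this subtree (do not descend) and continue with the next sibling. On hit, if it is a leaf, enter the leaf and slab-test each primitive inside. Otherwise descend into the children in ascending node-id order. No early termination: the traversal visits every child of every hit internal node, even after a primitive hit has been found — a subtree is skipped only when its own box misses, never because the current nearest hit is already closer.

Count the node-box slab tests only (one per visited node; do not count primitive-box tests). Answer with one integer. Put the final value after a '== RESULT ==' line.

Walk:
N0 x:[8,46] y:[30,91/2] z:[15,52] -> hit [30,91/2], descend [3, 5]
  N3 x:[35,46] y:[67/2,43] z:[33,49] -> hit [35,43], descend [1, 6]
    N1 x:[38,45] y:[67/2,75/2] z:[33,49] -> miss, prune
    N6 x:[35,46] y:[73/2,43] z:[37,42] -> hit [37,42] leaf, test {P2(miss), P3@t=37}
  N5 x:[8,24] y:[30,91/2] z:[15,52] -> miss, prune

Summary -> nodes [0, 3, 1, 6, 5]; box-tests=5; leaf-entries=1; first=P3

== RESULT ==
5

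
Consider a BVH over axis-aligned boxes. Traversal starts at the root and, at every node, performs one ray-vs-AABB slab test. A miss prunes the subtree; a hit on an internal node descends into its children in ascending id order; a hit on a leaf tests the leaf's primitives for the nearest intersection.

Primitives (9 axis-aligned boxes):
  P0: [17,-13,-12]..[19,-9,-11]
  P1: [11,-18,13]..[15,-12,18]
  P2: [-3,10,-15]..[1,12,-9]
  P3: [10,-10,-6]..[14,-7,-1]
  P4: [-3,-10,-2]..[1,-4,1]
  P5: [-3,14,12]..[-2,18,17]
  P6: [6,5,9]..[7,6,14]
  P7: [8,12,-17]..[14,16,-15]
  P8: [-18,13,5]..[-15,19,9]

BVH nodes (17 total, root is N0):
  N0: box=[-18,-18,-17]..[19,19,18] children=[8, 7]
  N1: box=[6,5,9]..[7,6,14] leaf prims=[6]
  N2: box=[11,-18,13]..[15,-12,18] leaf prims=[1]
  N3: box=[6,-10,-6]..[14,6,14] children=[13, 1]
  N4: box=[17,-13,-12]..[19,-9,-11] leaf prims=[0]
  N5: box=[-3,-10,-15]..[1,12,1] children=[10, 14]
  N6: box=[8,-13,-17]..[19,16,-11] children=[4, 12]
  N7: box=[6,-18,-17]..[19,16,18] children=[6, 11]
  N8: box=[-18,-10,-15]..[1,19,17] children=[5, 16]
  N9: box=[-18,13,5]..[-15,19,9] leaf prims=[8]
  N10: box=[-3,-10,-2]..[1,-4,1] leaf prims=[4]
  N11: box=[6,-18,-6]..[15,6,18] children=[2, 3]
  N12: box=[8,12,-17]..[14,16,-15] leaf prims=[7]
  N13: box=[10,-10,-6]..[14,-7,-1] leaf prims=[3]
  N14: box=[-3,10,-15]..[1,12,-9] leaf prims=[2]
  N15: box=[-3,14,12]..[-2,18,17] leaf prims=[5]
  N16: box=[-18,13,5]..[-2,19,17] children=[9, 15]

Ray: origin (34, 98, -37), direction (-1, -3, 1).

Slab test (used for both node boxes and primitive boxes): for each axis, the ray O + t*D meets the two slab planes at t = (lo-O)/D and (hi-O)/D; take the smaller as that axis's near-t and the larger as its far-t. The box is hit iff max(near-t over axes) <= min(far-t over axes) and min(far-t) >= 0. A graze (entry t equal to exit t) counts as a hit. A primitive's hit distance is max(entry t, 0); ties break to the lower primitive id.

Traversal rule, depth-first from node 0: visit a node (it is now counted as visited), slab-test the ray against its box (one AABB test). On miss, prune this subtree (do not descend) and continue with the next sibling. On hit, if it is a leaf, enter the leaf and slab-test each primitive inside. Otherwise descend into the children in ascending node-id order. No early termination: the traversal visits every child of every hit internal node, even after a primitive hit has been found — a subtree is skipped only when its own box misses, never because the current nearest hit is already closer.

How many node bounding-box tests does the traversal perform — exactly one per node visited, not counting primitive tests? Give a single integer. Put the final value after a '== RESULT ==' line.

Walk:
N0 x:[15,52] y:[79/3,116/3] z:[20,55] -> hit [79/3,116/3], descend [7, 8]
  N7 x:[15,28] y:[82/3,116/3] z:[20,55] -> hit [82/3,28], descend [6, 11]
    N6 x:[15,26] y:[82/3,37] z:[20,26] -> miss, prune
    N11 x:[19,28] y:[92/3,116/3] z:[31,55] -> miss, prune
  N8 x:[33,52] y:[79/3,36] z:[22,54] -> hit [33,36], descend [5, 16]
    N5 x:[33,37] y:[86/3,36] z:[22,38] -> hit [33,36], descend [10, 14]
      N10 x:[33,37] y:[34,36] z:[35,38] -> hit [35,36] leaf, test {P4@t=35}
      N14 x:[33,37] y:[86/3,88/3] z:[22,28] -> miss, prune
    N16 x:[36,52] y:[79/3,85/3] z:[42,54] -> miss, prune

Summary -> nodes [0, 7, 6, 11, 8, 5, 10, 14, 16]; box-tests=9; leaf-entries=1; first=P4

== RESULT ==
9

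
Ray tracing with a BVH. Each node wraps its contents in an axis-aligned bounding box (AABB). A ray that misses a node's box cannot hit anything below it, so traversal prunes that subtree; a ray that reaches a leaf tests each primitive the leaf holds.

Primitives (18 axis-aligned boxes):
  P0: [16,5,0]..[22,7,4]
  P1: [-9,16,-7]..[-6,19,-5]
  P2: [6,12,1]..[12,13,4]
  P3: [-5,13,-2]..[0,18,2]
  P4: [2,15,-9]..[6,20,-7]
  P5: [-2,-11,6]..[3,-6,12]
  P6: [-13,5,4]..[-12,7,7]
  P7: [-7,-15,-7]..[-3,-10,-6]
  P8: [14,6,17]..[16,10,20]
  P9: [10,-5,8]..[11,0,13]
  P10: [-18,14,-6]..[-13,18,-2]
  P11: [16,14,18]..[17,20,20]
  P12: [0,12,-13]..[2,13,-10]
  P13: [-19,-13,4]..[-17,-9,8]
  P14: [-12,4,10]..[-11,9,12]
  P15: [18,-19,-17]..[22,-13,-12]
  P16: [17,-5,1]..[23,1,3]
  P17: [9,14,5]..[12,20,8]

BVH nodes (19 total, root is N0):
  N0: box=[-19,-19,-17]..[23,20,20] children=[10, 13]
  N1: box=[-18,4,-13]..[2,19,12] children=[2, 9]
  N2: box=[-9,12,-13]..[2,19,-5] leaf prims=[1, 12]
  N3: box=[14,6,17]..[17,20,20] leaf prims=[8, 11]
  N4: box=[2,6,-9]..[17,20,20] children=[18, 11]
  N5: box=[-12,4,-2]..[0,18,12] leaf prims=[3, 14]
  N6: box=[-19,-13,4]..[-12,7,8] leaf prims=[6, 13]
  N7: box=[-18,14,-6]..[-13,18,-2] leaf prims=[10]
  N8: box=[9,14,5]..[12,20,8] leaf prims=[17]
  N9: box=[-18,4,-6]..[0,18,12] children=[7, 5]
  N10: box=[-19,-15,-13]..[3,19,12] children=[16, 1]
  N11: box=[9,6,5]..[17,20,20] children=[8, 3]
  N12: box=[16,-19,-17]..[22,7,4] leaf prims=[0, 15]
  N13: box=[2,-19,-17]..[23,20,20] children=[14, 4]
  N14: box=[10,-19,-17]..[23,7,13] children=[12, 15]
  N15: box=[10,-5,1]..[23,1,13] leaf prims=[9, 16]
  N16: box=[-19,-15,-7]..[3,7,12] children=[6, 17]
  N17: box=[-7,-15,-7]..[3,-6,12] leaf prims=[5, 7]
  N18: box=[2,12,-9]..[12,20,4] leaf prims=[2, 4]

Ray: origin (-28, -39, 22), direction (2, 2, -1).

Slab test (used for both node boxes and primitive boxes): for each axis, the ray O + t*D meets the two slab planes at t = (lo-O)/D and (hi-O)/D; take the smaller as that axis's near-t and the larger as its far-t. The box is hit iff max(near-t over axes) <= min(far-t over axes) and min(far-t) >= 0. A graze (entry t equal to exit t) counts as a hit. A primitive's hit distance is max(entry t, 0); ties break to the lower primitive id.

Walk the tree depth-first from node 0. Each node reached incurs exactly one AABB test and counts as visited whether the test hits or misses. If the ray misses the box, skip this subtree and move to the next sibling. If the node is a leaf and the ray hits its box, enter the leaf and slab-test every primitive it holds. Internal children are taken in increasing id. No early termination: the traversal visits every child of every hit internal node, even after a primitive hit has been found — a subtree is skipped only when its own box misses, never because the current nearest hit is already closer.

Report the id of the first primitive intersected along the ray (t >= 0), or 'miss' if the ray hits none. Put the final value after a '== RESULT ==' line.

Traverse from the root:
N0 x:[9/2,51/2] y:[10,59/2] z:[2,39] -> hit [10,51/2], descend [10, 13]
  N10 x:[9/2,31/2] y:[12,29] z:[10,35] -> hit [12,31/2], descend [1, 16]
    N1 x:[5,15] y:[43/2,29] z:[10,35] -> miss, prune
    N16 x:[9/2,31/2] y:[12,23] z:[10,29] -> hit [12,31/2], descend [6, 17]
      N6 x:[9/2,8] y:[13,23] z:[14,18] -> miss, prune
      N17 x:[21/2,31/2] y:[12,33/2] z:[10,29] -> hit [12,31/2] leaf, test {P5@t=14, P7(miss)}
  N13 x:[15,51/2] y:[10,59/2] z:[2,39] -> hit [15,51/2], descend [4, 14]
    N4 x:[15,45/2] y:[45/2,59/2] z:[2,31] -> hit [45/2,45/2], descend [11, 18]
      N11 x:[37/2,45/2] y:[45/2,59/2] z:[2,17] -> miss, prune
      N18 x:[15,20] y:[51/2,59/2] z:[18,31] -> miss, prune
    N14 x:[19,51/2] y:[10,23] z:[9,39] -> hit [19,23], descend [12, 15]
      N12 x:[22,25] y:[10,23] z:[18,39] -> hit [22,23] leaf, test {P0@t=22, P15(miss)}
      N15 x:[19,51/2] y:[17,20] z:[9,21] -> hit [19,20] leaf, test {P9(miss), P16(miss)}

order=[0, 10, 1, 16, 6, 17, 13, 4, 11, 18, 14, 12, 15]  |boxes|=13  |leaves|=3  hit=P5

== RESULT ==
5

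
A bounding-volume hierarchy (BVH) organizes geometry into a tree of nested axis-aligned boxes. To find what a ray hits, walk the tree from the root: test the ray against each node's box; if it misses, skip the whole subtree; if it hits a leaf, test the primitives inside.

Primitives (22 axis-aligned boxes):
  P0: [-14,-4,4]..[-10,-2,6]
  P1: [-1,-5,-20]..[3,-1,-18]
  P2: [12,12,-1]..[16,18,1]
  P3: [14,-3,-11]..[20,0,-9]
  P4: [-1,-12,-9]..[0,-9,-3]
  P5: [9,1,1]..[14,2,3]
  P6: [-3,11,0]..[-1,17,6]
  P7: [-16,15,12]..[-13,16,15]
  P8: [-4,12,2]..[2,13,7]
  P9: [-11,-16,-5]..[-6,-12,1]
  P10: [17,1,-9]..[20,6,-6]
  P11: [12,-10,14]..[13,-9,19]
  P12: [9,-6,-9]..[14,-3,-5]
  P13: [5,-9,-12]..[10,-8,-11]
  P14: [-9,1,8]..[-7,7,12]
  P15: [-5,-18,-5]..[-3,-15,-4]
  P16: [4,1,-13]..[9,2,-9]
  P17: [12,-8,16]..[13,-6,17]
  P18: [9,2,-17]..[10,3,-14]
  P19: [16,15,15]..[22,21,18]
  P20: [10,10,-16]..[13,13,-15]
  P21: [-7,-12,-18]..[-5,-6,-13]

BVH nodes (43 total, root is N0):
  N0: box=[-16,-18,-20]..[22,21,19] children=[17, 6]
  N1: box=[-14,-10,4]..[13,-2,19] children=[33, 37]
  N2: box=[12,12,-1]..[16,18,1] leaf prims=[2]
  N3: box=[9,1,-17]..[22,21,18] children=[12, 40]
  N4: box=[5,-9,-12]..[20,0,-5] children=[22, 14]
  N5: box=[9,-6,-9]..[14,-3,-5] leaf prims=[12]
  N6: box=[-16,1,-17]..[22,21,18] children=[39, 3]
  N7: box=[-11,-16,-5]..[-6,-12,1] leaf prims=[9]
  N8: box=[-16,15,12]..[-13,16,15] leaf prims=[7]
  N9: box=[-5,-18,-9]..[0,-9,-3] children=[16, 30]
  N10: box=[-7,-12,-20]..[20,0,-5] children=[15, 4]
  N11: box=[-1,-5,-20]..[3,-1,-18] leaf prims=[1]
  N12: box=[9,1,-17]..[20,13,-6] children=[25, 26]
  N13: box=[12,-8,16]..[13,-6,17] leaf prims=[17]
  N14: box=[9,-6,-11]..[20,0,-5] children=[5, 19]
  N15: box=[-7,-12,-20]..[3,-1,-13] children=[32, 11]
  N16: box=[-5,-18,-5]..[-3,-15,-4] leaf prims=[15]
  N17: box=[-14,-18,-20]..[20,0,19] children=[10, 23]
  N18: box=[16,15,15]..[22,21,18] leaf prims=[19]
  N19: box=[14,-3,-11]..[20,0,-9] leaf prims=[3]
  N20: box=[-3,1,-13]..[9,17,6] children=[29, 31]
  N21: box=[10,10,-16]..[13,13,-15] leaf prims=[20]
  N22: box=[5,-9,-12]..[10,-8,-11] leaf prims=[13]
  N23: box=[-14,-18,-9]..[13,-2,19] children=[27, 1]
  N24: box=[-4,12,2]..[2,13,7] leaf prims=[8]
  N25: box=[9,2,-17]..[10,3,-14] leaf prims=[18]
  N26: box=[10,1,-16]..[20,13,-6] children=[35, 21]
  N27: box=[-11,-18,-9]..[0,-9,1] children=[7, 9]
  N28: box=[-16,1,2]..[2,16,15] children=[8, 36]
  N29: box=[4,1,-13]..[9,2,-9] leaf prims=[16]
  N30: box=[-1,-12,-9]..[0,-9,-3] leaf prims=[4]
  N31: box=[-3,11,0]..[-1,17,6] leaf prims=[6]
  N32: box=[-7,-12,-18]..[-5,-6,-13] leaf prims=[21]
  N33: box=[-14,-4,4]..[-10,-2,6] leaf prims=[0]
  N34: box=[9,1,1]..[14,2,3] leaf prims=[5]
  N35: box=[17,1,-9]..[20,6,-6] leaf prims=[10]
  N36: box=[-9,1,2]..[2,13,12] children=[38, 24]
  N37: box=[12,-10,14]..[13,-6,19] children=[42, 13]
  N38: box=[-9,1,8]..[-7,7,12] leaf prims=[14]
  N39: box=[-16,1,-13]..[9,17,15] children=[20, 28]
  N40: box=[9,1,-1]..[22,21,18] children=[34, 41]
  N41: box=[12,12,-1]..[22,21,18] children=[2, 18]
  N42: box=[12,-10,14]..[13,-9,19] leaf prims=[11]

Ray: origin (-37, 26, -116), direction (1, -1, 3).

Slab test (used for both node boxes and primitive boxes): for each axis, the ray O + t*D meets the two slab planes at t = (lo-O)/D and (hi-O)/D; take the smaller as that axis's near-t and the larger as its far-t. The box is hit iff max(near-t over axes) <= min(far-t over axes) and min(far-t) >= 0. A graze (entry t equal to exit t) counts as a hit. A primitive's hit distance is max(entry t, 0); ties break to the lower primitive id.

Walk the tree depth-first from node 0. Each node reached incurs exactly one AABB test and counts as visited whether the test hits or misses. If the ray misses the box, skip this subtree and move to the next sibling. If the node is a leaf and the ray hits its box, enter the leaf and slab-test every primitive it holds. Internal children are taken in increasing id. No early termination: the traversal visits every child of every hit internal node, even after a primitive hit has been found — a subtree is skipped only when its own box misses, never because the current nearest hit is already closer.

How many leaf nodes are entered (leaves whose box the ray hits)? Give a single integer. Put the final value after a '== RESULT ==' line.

Trace the traversal:
N0 x:[21,59] y:[5,44] z:[32,45] -> hit [32,44], descend [6, 17]
  N6 x:[21,59] y:[5,25] z:[33,134/3] -> miss, prune
  N17 x:[23,57] y:[26,44] z:[32,45] -> hit [32,44], descend [10, 23]
    N10 x:[30,57] y:[26,38] z:[32,37] -> hit [32,37], descend [4, 15]
      N4 x:[42,57] y:[26,35] z:[104/3,37] -> miss, prune
      N15 x:[30,40] y:[27,38] z:[32,103/3] -> hit [32,103/3], descend [11, 32]
        N11 x:[36,40] y:[27,31] z:[32,98/3] -> miss, prune
        N32 x:[30,32] y:[32,38] z:[98/3,103/3] -> miss, prune
    N23 x:[23,50] y:[28,44] z:[107/3,45] -> hit [107/3,44], descend [1, 27]
      N1 x:[23,50] y:[28,36] z:[40,45] -> miss, prune
      N27 x:[26,37] y:[35,44] z:[107/3,39] -> hit [107/3,37], descend [7, 9]
        N7 x:[26,31] y:[38,42] z:[37,39] -> miss, prune
        N9 x:[32,37] y:[35,44] z:[107/3,113/3] -> hit [107/3,37], descend [16, 30]
          N16 x:[32,34] y:[41,44] z:[37,112/3] -> miss, prune
          N30 x:[36,37] y:[35,38] z:[107/3,113/3] -> hit [36,37] leaf, test {P4@t=36}

15 AABB tests over nodes [0, 6, 17, 10, 4, 15, 11, 32, 23, 1, 27, 7, 9, 16, 30]; 1 leaf entered; closest P4.

== RESULT ==
1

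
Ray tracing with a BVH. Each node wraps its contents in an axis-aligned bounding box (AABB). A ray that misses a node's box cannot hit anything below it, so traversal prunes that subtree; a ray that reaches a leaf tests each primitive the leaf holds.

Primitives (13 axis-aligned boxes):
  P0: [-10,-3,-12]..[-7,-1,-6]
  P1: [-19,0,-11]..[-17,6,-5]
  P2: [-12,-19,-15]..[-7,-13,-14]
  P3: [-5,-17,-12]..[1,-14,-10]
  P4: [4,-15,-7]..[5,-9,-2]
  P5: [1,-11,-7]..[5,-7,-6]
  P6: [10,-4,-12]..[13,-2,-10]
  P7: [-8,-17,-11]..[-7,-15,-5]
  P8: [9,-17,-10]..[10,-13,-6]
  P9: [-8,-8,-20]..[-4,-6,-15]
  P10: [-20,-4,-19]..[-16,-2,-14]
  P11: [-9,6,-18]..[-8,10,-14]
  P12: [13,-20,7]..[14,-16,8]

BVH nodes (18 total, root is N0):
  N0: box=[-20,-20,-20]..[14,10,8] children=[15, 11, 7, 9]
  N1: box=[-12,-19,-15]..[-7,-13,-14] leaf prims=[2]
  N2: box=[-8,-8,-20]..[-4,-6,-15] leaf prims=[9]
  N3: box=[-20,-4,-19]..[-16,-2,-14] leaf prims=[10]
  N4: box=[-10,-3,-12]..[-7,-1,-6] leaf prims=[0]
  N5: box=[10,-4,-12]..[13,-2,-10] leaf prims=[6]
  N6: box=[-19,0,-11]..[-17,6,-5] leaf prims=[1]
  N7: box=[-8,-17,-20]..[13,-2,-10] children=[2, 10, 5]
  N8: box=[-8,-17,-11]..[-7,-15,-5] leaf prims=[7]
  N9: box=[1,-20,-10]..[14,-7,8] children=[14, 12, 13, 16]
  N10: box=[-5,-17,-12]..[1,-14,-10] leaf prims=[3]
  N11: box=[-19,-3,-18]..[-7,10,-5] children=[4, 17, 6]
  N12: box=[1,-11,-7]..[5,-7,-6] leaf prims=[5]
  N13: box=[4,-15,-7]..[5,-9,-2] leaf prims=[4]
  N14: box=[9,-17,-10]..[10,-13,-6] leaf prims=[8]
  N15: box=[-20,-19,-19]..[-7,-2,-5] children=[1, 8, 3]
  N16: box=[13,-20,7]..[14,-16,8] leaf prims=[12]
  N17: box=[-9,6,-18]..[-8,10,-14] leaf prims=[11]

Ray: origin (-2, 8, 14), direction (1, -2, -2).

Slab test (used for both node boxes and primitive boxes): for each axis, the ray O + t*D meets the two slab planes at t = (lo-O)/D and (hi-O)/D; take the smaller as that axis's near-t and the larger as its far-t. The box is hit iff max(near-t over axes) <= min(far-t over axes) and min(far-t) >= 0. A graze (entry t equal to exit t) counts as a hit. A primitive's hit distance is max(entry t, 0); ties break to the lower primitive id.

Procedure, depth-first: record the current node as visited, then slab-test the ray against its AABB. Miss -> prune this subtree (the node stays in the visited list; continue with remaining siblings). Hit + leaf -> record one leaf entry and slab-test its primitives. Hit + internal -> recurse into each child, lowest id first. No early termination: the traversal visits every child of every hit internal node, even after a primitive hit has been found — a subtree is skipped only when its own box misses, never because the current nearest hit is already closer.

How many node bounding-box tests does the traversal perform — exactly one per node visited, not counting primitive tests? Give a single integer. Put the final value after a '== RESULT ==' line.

Trace the traversal:
N0 x:[-18,16] y:[-1,14] z:[3,17] -> hit [3,14], descend [7, 9, 11, 15]
  N7 x:[-6,15] y:[5,25/2] z:[12,17] -> hit [12,25/2], descend [2, 5, 10]
    N2 x:[-6,-2] y:[7,8] z:[29/2,17] -> miss, prune
    N5 x:[12,15] y:[5,6] z:[12,13] -> miss, prune
    N10 x:[-3,3] y:[11,25/2] z:[12,13] -> miss, prune
  N9 x:[3,16] y:[15/2,14] z:[3,12] -> hit [15/2,12], descend [12, 13, 14, 16]
    N12 x:[3,7] y:[15/2,19/2] z:[10,21/2] -> miss, prune
    N13 x:[6,7] y:[17/2,23/2] z:[8,21/2] -> miss, prune
    N14 x:[11,12] y:[21/2,25/2] z:[10,12] -> hit [11,12] leaf, test {P8@t=11}
    N16 x:[15,16] y:[12,14] z:[3,7/2] -> miss, prune
  N11 x:[-17,-5] y:[-1,11/2] z:[19/2,16] -> miss, prune
  N15 x:[-18,-5] y:[5,27/2] z:[19/2,33/2] -> miss, prune

Summary -> nodes [0, 7, 2, 5, 10, 9, 12, 13, 14, 16, 11, 15]; box-tests=12; leaf-entries=1; first=P8

== RESULT ==
12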